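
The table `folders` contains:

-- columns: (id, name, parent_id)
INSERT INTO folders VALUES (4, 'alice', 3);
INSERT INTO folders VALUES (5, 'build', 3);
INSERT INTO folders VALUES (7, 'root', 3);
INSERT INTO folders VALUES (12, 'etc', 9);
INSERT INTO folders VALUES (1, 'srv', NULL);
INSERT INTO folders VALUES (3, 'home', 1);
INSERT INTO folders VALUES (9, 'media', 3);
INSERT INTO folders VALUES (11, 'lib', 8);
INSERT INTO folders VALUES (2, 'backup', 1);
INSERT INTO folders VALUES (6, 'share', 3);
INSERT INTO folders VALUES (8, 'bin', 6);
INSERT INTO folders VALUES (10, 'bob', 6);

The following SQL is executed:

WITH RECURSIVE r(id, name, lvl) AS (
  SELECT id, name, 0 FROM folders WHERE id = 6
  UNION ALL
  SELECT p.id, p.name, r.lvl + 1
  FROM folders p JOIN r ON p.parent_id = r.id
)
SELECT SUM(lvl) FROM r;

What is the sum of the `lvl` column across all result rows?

Base: id=6 (share) at lvl 0.
Iteration 1: rows with parent_id in {6} -> bin (id 8, lvl 1), bob (id 10, lvl 1).
Iteration 2: rows with parent_id in {8,10} -> lib (id 11, lvl 2).
Iteration 3: no rows with parent_id in {11}; recursion stops.
SUM(lvl) = 0 + 1 + 1 + 2 = 4.

4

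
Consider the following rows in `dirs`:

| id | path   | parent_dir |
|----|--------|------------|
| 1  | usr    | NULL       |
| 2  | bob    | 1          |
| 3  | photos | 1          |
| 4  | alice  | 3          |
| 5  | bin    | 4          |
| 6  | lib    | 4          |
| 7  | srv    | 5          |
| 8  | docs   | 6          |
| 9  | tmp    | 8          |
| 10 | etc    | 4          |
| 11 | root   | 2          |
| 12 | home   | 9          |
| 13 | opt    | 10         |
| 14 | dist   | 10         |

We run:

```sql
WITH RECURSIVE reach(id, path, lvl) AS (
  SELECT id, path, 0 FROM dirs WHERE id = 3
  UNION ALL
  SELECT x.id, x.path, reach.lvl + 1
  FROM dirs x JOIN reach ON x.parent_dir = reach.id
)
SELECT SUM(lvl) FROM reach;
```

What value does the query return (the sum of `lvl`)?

Base: id=3 (photos) at lvl 0.
Iteration 1: rows with parent_dir in {3} -> alice (id 4, lvl 1).
Iteration 2: rows with parent_dir in {4} -> bin (id 5, lvl 2), lib (id 6, lvl 2), etc (id 10, lvl 2).
Iteration 3: rows with parent_dir in {5,6,10} -> srv (id 7, lvl 3), docs (id 8, lvl 3), opt (id 13, lvl 3), dist (id 14, lvl 3).
Iteration 4: rows with parent_dir in {7,8,13,14} -> tmp (id 9, lvl 4).
Iteration 5: rows with parent_dir in {9} -> home (id 12, lvl 5).
Iteration 6: no rows with parent_dir in {12}; recursion stops.
SUM(lvl) = 0 + 1 + 2 + 2 + 2 + 3 + 3 + 3 + 3 + 4 + 5 = 28.

28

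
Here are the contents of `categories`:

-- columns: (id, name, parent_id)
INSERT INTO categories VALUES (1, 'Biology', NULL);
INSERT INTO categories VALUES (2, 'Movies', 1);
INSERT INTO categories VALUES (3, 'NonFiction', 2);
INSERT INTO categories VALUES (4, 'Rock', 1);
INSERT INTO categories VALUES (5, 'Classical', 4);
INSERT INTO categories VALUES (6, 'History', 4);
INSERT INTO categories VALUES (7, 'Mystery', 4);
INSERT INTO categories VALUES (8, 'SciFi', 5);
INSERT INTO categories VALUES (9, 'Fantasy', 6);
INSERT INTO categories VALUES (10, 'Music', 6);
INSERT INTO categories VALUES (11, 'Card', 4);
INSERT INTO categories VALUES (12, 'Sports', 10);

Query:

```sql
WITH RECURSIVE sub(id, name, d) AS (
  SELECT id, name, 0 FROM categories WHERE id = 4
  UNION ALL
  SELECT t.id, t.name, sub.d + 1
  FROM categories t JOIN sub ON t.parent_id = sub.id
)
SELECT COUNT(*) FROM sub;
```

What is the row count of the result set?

Base: id=4 (Rock) at d 0.
Iteration 1: rows with parent_id in {4} -> Classical (id 5, d 1), History (id 6, d 1), Mystery (id 7, d 1), Card (id 11, d 1).
Iteration 2: rows with parent_id in {5,6,7,11} -> SciFi (id 8, d 2), Fantasy (id 9, d 2), Music (id 10, d 2).
Iteration 3: rows with parent_id in {8,9,10} -> Sports (id 12, d 3).
Iteration 4: no rows with parent_id in {12}; recursion stops.
Total rows emitted: 9.

9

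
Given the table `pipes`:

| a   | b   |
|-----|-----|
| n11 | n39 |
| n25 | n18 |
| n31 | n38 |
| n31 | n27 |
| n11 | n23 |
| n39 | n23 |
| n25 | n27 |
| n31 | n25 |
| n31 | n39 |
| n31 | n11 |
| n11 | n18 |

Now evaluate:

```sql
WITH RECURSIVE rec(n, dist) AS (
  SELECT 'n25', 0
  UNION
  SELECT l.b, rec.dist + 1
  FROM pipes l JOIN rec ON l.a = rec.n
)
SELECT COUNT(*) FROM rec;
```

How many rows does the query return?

Base: (n25, dist=0).
Iteration 1: edges from {n25} -> (n18, dist=1), (n27, dist=1).
Iteration 2: no outgoing edges from {n18,n27}; recursion stops.
Total rows emitted: 3.

3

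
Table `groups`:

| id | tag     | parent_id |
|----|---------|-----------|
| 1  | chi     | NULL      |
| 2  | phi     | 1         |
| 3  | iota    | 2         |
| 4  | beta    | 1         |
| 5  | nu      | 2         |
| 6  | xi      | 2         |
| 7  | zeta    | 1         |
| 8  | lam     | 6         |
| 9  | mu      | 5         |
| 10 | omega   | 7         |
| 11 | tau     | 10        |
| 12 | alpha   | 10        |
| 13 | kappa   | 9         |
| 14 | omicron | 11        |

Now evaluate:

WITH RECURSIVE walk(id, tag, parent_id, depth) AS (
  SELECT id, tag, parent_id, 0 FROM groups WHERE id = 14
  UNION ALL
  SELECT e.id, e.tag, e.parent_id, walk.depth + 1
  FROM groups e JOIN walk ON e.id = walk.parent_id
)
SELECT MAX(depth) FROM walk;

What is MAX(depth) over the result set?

Base: id=14 (omicron), parent_id=11, depth 0.
Iteration 1: join on id=11 -> tau (id 11, parent_id=10, depth 1).
Iteration 2: join on id=10 -> omega (id 10, parent_id=7, depth 2).
Iteration 3: join on id=7 -> zeta (id 7, parent_id=1, depth 3).
Iteration 4: join on id=1 -> chi (id 1, parent_id=NULL, depth 4).
Iteration 5: parent_id is NULL; no match; recursion stops.
depth values: 0, 1, 2, 3, 4; the maximum is 4.

4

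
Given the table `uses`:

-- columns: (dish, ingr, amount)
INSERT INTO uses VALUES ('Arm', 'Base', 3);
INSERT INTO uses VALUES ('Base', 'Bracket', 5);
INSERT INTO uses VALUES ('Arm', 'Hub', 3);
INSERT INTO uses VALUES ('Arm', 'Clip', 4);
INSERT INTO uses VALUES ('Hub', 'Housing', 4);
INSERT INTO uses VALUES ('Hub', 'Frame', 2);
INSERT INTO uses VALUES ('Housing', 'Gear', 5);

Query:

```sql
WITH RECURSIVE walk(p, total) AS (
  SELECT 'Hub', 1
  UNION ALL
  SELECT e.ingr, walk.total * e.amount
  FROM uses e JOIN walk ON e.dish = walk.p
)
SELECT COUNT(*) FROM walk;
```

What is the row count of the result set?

4

Base: (Hub, total=1).
Iteration 1: components of {Hub} -> Frame = 1*2 = 2, Housing = 1*4 = 4.
Iteration 2: components of {Frame,Housing} -> Gear = 4*5 = 20.
Iteration 3: no further components; recursion stops.
Total rows emitted: 4.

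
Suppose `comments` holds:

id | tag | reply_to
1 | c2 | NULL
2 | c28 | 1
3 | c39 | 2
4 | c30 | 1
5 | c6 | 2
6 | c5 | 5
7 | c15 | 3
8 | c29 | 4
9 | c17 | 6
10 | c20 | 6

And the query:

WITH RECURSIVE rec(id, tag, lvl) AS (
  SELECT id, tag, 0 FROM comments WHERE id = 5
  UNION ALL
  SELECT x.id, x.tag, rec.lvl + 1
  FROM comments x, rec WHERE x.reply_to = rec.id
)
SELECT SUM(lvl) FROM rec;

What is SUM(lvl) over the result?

5

Base: id=5 (c6) at lvl 0.
Iteration 1: rows with reply_to in {5} -> c5 (id 6, lvl 1).
Iteration 2: rows with reply_to in {6} -> c17 (id 9, lvl 2), c20 (id 10, lvl 2).
Iteration 3: no rows with reply_to in {9,10}; recursion stops.
SUM(lvl) = 0 + 1 + 2 + 2 = 5.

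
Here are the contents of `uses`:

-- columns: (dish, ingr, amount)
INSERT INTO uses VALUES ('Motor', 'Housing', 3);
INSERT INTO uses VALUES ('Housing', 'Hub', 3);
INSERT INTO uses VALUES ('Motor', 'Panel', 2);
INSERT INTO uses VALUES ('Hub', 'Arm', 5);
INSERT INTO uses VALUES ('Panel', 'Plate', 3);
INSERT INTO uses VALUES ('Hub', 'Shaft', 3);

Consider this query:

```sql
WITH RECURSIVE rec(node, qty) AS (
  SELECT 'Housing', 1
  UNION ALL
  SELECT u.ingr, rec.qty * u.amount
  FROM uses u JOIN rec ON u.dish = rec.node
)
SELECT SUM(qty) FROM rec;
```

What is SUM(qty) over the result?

Base: (Housing, qty=1).
Iteration 1: components of {Housing} -> Hub = 1*3 = 3.
Iteration 2: components of {Hub} -> Arm = 3*5 = 15, Shaft = 3*3 = 9.
Iteration 3: no further components; recursion stops.
SUM(qty) = 1 + 3 + 15 + 9 = 28.

28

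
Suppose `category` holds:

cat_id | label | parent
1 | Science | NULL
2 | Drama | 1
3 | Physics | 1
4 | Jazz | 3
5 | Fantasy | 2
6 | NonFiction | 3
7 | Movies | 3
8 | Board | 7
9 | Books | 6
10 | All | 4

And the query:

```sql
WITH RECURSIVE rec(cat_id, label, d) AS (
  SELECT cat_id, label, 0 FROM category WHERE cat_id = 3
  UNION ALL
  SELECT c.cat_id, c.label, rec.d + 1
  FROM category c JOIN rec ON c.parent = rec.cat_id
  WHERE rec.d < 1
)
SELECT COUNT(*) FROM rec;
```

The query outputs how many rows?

4

Base: cat_id=3 (Physics) at d 0.
Iteration 1: rows with parent in {3} -> Jazz (id 4, d 1), NonFiction (id 6, d 1), Movies (id 7, d 1).
Iteration 2: d < 1 fails for all current rows; recursion stops.
Total rows emitted: 4.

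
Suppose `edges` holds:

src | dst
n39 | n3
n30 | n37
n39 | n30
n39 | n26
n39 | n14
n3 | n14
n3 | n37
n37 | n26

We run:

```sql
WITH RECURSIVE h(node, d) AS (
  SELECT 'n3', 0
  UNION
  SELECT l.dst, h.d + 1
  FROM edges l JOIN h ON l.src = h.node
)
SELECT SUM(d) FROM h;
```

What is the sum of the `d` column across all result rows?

4

Base: (n3, d=0).
Iteration 1: edges from {n3} -> (n14, d=1), (n37, d=1).
Iteration 2: edges from {n14,n37} -> (n26, d=2).
Iteration 3: no outgoing edges from {n26}; recursion stops.
SUM(d) = 0 + 1 + 1 + 2 = 4.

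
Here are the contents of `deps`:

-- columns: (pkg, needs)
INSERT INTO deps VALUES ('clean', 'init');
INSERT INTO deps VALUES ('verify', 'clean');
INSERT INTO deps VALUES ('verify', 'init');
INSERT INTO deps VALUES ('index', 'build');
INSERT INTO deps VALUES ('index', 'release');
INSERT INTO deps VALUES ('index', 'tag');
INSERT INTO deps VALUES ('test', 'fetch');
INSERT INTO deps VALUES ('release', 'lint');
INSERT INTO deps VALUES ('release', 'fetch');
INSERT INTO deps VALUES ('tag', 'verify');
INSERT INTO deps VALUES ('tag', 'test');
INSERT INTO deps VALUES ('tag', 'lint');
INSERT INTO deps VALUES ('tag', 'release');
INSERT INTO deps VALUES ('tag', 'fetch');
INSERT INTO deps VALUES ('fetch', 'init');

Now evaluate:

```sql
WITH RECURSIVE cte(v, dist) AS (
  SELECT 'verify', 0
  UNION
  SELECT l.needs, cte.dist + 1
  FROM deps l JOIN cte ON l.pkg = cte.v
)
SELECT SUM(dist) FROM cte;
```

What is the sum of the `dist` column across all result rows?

Base: (verify, dist=0).
Iteration 1: edges from {verify} -> (clean, dist=1), (init, dist=1).
Iteration 2: edges from {clean,init} -> (init, dist=2).
Iteration 3: no outgoing edges from {init}; recursion stops.
SUM(dist) = 0 + 1 + 1 + 2 = 4.

4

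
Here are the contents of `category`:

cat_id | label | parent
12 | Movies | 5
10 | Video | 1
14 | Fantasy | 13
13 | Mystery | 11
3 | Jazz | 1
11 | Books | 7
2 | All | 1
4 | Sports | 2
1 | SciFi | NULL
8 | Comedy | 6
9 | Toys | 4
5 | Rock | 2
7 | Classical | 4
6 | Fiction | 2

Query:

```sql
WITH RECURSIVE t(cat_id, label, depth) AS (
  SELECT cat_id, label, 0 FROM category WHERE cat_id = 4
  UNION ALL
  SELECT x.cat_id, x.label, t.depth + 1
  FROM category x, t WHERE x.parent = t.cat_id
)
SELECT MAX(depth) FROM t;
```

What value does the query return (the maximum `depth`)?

4

Base: cat_id=4 (Sports) at depth 0.
Iteration 1: rows with parent in {4} -> Classical (id 7, depth 1), Toys (id 9, depth 1).
Iteration 2: rows with parent in {7,9} -> Books (id 11, depth 2).
Iteration 3: rows with parent in {11} -> Mystery (id 13, depth 3).
Iteration 4: rows with parent in {13} -> Fantasy (id 14, depth 4).
Iteration 5: no rows with parent in {14}; recursion stops.
depth values: 0, 1, 1, 2, 3, 4; the maximum is 4.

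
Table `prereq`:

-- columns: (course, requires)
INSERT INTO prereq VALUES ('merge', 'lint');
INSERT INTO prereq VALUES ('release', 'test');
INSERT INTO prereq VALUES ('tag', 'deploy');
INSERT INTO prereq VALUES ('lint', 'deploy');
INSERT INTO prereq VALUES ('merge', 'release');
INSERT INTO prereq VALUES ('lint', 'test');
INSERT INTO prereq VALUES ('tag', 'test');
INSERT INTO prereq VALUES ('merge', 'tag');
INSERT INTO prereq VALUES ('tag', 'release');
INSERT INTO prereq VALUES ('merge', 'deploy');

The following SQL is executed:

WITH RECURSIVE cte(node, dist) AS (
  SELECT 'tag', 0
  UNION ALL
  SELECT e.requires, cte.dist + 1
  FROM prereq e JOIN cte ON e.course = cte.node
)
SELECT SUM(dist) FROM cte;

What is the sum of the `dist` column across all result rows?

Base: (tag, dist=0).
Iteration 1: edges from {tag} -> (deploy, dist=1), (release, dist=1), (test, dist=1).
Iteration 2: edges from {deploy,release,test} -> (test, dist=2).
Iteration 3: no outgoing edges from {test}; recursion stops.
SUM(dist) = 0 + 1 + 1 + 1 + 2 = 5.

5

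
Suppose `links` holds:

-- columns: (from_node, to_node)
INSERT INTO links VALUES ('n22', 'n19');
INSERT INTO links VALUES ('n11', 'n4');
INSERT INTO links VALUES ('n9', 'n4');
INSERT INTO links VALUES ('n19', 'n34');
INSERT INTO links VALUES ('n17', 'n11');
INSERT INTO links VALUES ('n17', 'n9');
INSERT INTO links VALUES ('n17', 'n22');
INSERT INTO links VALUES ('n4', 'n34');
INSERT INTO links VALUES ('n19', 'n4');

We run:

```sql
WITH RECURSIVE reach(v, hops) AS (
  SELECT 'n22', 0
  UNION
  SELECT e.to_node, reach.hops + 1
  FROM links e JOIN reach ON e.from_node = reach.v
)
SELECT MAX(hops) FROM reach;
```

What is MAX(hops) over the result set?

Base: (n22, hops=0).
Iteration 1: edges from {n22} -> (n19, hops=1).
Iteration 2: edges from {n19} -> (n34, hops=2), (n4, hops=2).
Iteration 3: edges from {n34,n4} -> (n34, hops=3).
Iteration 4: no outgoing edges from {n34}; recursion stops.
hops values: 0, 1, 2, 2, 3; the maximum is 3.

3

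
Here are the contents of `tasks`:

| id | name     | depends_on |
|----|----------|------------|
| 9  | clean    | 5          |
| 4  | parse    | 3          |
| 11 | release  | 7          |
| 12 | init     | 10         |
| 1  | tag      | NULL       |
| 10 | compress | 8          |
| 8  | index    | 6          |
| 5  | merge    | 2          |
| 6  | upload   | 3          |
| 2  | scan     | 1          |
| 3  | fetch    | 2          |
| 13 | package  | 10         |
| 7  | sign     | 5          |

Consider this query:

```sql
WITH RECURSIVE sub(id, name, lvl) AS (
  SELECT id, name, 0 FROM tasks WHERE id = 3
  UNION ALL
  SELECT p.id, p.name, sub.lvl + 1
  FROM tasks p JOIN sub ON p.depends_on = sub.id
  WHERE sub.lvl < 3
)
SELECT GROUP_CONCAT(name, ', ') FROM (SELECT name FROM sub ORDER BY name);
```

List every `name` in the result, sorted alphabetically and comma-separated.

Base: id=3 (fetch) at lvl 0.
Iteration 1: rows with depends_on in {3} -> parse (id 4, lvl 1), upload (id 6, lvl 1).
Iteration 2: rows with depends_on in {4,6} -> index (id 8, lvl 2).
Iteration 3: rows with depends_on in {8} -> compress (id 10, lvl 3).
Iteration 4: lvl < 3 fails for all current rows; recursion stops.

compress, fetch, index, parse, upload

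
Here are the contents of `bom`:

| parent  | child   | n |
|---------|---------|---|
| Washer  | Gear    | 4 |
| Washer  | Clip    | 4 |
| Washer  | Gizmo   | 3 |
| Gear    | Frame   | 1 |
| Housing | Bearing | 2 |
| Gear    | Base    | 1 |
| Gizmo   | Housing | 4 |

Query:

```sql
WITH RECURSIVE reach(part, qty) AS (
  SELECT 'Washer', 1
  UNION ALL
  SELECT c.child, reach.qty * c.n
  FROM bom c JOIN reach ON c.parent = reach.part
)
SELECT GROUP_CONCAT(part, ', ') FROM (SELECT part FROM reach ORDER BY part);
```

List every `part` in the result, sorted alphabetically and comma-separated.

Base: (Washer, qty=1).
Iteration 1: components of {Washer} -> Clip = 1*4 = 4, Gear = 1*4 = 4, Gizmo = 1*3 = 3.
Iteration 2: components of {Clip,Gear,Gizmo} -> Base = 4*1 = 4, Frame = 4*1 = 4, Housing = 3*4 = 12.
Iteration 3: components of {Base,Frame,Housing} -> Bearing = 12*2 = 24.
Iteration 4: no further components; recursion stops.

Base, Bearing, Clip, Frame, Gear, Gizmo, Housing, Washer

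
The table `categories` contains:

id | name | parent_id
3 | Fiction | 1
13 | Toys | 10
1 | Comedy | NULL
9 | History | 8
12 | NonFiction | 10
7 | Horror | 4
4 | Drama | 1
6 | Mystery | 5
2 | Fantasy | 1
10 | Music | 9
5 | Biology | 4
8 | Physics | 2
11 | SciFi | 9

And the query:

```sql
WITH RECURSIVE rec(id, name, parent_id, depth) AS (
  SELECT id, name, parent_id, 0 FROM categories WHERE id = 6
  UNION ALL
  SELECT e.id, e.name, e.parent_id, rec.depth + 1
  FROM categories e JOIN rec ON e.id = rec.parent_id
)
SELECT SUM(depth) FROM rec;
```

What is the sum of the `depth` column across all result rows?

Base: id=6 (Mystery), parent_id=5, depth 0.
Iteration 1: join on id=5 -> Biology (id 5, parent_id=4, depth 1).
Iteration 2: join on id=4 -> Drama (id 4, parent_id=1, depth 2).
Iteration 3: join on id=1 -> Comedy (id 1, parent_id=NULL, depth 3).
Iteration 4: parent_id is NULL; no match; recursion stops.
SUM(depth) = 0 + 1 + 2 + 3 = 6.

6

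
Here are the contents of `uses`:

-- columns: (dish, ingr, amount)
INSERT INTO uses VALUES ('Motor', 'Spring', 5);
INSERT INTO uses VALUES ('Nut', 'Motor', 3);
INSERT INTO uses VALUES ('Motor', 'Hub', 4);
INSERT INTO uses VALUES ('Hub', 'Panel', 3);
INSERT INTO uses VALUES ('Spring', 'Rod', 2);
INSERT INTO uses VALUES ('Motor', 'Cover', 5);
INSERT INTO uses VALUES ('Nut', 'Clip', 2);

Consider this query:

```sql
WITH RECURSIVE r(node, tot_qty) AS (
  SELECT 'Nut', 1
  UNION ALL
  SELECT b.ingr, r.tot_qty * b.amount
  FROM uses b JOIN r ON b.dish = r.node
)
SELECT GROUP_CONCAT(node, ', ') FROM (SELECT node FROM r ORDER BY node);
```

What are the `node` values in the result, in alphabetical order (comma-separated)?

Clip, Cover, Hub, Motor, Nut, Panel, Rod, Spring

Base: (Nut, tot_qty=1).
Iteration 1: components of {Nut} -> Clip = 1*2 = 2, Motor = 1*3 = 3.
Iteration 2: components of {Clip,Motor} -> Cover = 3*5 = 15, Hub = 3*4 = 12, Spring = 3*5 = 15.
Iteration 3: components of {Cover,Hub,Spring} -> Panel = 12*3 = 36, Rod = 15*2 = 30.
Iteration 4: no further components; recursion stops.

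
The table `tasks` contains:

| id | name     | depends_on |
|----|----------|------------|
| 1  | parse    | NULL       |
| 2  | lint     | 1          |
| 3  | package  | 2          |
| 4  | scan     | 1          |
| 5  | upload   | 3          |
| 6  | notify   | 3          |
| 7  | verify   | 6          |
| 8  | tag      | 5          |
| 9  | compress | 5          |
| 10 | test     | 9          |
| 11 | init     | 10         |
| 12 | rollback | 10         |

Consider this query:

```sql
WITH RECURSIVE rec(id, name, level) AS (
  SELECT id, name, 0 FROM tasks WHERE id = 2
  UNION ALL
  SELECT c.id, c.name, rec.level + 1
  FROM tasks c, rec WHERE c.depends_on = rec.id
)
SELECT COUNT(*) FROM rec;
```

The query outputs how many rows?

10

Base: id=2 (lint) at level 0.
Iteration 1: rows with depends_on in {2} -> package (id 3, level 1).
Iteration 2: rows with depends_on in {3} -> upload (id 5, level 2), notify (id 6, level 2).
Iteration 3: rows with depends_on in {5,6} -> verify (id 7, level 3), tag (id 8, level 3), compress (id 9, level 3).
Iteration 4: rows with depends_on in {7,8,9} -> test (id 10, level 4).
Iteration 5: rows with depends_on in {10} -> init (id 11, level 5), rollback (id 12, level 5).
Iteration 6: no rows with depends_on in {11,12}; recursion stops.
Total rows emitted: 10.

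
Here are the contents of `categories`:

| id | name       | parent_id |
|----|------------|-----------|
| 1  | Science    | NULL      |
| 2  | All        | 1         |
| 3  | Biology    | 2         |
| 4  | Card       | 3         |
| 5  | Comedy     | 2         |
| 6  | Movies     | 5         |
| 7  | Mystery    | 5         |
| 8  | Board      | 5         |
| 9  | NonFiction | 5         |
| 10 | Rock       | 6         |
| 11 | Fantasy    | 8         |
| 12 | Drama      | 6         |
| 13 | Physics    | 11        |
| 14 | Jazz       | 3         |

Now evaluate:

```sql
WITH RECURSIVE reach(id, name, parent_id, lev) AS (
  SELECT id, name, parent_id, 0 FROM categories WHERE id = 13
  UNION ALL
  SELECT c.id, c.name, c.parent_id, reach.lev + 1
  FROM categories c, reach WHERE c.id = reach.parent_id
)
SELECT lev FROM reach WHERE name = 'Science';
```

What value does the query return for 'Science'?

Base: id=13 (Physics), parent_id=11, lev 0.
Iteration 1: join on id=11 -> Fantasy (id 11, parent_id=8, lev 1).
Iteration 2: join on id=8 -> Board (id 8, parent_id=5, lev 2).
Iteration 3: join on id=5 -> Comedy (id 5, parent_id=2, lev 3).
Iteration 4: join on id=2 -> All (id 2, parent_id=1, lev 4).
Iteration 5: join on id=1 -> Science (id 1, parent_id=NULL, lev 5).
Iteration 6: parent_id is NULL; no match; recursion stops.

5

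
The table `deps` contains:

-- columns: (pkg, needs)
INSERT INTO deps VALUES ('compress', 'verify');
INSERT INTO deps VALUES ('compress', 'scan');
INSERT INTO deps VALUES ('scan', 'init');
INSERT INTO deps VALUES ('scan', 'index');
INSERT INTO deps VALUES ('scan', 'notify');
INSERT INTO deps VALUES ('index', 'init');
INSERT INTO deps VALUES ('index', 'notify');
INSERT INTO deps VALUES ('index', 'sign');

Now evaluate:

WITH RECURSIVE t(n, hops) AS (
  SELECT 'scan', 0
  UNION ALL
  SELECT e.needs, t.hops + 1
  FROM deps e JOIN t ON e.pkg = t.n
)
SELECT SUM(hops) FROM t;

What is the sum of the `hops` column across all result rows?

Base: (scan, hops=0).
Iteration 1: edges from {scan} -> (index, hops=1), (init, hops=1), (notify, hops=1).
Iteration 2: edges from {index,init,notify} -> (init, hops=2), (notify, hops=2), (sign, hops=2).
Iteration 3: no outgoing edges from {init,notify,sign}; recursion stops.
SUM(hops) = 0 + 1 + 1 + 1 + 2 + 2 + 2 = 9.

9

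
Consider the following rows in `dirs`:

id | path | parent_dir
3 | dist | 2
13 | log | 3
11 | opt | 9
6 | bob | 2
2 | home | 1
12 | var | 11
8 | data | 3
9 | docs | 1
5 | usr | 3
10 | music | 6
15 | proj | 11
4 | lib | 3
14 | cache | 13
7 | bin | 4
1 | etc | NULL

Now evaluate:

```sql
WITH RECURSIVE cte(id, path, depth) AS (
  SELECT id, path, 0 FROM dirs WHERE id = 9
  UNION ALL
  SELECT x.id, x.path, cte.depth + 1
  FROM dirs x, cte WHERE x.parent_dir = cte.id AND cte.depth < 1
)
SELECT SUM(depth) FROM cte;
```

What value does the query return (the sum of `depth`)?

1

Base: id=9 (docs) at depth 0.
Iteration 1: rows with parent_dir in {9} -> opt (id 11, depth 1).
Iteration 2: depth < 1 fails for all current rows; recursion stops.
SUM(depth) = 0 + 1 = 1.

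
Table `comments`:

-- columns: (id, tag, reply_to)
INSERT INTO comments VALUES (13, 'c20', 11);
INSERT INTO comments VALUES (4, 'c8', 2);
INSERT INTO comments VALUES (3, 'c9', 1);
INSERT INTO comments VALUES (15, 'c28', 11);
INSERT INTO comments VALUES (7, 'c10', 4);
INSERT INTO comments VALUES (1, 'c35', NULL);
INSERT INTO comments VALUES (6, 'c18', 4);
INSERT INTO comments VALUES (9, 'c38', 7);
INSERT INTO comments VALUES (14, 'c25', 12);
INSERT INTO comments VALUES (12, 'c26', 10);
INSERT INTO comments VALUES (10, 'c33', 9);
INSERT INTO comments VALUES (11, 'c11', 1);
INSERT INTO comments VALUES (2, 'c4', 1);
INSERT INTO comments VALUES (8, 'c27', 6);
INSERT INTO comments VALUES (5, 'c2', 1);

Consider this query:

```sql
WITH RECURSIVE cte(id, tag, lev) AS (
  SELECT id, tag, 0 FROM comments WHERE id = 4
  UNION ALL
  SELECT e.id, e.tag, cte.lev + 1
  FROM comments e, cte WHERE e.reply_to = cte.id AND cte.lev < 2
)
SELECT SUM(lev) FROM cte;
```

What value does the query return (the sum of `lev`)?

6

Base: id=4 (c8) at lev 0.
Iteration 1: rows with reply_to in {4} -> c18 (id 6, lev 1), c10 (id 7, lev 1).
Iteration 2: rows with reply_to in {6,7} -> c27 (id 8, lev 2), c38 (id 9, lev 2).
Iteration 3: lev < 2 fails for all current rows; recursion stops.
SUM(lev) = 0 + 1 + 1 + 2 + 2 = 6.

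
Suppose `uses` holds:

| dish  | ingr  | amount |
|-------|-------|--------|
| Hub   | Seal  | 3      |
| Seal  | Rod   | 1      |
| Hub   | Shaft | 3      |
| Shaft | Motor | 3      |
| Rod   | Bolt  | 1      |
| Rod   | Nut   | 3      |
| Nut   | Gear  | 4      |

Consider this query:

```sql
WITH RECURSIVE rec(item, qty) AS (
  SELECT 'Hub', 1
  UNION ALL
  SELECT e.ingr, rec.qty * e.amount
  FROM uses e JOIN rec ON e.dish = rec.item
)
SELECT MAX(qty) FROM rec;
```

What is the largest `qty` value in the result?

Base: (Hub, qty=1).
Iteration 1: components of {Hub} -> Seal = 1*3 = 3, Shaft = 1*3 = 3.
Iteration 2: components of {Seal,Shaft} -> Motor = 3*3 = 9, Rod = 3*1 = 3.
Iteration 3: components of {Motor,Rod} -> Bolt = 3*1 = 3, Nut = 3*3 = 9.
Iteration 4: components of {Bolt,Nut} -> Gear = 9*4 = 36.
Iteration 5: no further components; recursion stops.
qty values: 1, 3, 3, 3, 9, 3, 9, 36; the maximum is 36.

36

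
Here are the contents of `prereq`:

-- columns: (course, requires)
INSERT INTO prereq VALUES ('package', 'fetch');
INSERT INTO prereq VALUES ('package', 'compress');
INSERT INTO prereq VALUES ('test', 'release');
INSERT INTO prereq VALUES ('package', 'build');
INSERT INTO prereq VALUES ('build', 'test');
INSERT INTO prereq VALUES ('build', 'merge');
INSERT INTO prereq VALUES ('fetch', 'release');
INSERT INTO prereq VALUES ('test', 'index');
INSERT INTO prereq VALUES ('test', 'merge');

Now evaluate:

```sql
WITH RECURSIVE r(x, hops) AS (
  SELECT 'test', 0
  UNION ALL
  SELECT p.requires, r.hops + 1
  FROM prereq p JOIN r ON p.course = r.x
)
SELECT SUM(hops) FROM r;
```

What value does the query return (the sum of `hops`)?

3

Base: (test, hops=0).
Iteration 1: edges from {test} -> (index, hops=1), (merge, hops=1), (release, hops=1).
Iteration 2: no outgoing edges from {index,merge,release}; recursion stops.
SUM(hops) = 0 + 1 + 1 + 1 = 3.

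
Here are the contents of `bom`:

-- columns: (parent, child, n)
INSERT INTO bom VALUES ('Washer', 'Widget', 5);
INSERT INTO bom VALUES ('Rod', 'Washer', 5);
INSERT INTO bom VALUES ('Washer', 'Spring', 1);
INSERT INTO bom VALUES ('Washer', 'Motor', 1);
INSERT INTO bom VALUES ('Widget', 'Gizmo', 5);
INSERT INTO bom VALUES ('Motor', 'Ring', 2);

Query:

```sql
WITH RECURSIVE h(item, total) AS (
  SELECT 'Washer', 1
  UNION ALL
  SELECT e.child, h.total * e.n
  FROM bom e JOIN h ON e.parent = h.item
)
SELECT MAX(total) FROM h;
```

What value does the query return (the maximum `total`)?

Base: (Washer, total=1).
Iteration 1: components of {Washer} -> Motor = 1*1 = 1, Spring = 1*1 = 1, Widget = 1*5 = 5.
Iteration 2: components of {Motor,Spring,Widget} -> Gizmo = 5*5 = 25, Ring = 1*2 = 2.
Iteration 3: no further components; recursion stops.
total values: 1, 1, 5, 1, 25, 2; the maximum is 25.

25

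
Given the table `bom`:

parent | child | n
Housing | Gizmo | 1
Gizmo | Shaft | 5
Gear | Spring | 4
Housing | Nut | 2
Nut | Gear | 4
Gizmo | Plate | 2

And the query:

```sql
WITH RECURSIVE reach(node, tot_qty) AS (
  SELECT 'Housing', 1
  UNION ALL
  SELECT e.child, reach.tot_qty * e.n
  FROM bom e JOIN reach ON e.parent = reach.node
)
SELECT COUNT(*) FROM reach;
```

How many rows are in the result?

7

Base: (Housing, tot_qty=1).
Iteration 1: components of {Housing} -> Gizmo = 1*1 = 1, Nut = 1*2 = 2.
Iteration 2: components of {Gizmo,Nut} -> Gear = 2*4 = 8, Plate = 1*2 = 2, Shaft = 1*5 = 5.
Iteration 3: components of {Gear,Plate,Shaft} -> Spring = 8*4 = 32.
Iteration 4: no further components; recursion stops.
Total rows emitted: 7.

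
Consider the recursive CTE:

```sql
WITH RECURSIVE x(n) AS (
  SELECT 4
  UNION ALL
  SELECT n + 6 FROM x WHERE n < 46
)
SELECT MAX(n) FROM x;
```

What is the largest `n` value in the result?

46

Base: n=4.
Iteration 1: 4 < 46 holds -> n = 4 + 6 = 10.
Iteration 2: 10 < 46 holds -> n = 10 + 6 = 16.
Iteration 3: 16 < 46 holds -> n = 16 + 6 = 22.
Iteration 4: 22 < 46 holds -> n = 22 + 6 = 28.
Iteration 5: 28 < 46 holds -> n = 28 + 6 = 34.
Iteration 6: 34 < 46 holds -> n = 34 + 6 = 40.
Iteration 7: 40 < 46 holds -> n = 40 + 6 = 46.
Iteration 8: 46 < 46 fails; recursion stops.
n values: 4, 10, 16, 22, 28, 34, 40, 46; the maximum is 46.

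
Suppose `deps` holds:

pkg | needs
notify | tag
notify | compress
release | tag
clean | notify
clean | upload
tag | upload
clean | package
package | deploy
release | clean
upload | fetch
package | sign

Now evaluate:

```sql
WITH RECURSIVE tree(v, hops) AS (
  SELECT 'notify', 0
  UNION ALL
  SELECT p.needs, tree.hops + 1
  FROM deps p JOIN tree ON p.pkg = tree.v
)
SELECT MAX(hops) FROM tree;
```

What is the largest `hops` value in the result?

3

Base: (notify, hops=0).
Iteration 1: edges from {notify} -> (compress, hops=1), (tag, hops=1).
Iteration 2: edges from {compress,tag} -> (upload, hops=2).
Iteration 3: edges from {upload} -> (fetch, hops=3).
Iteration 4: no outgoing edges from {fetch}; recursion stops.
hops values: 0, 1, 1, 2, 3; the maximum is 3.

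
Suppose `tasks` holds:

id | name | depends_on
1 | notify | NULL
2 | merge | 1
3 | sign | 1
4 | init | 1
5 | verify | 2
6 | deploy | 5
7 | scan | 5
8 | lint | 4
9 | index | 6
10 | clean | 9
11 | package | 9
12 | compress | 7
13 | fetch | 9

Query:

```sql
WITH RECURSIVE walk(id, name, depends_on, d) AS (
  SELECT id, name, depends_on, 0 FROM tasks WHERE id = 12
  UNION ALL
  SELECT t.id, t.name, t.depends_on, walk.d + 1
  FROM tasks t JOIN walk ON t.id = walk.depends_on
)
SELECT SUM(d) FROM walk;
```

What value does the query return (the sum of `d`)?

10

Base: id=12 (compress), depends_on=7, d 0.
Iteration 1: join on id=7 -> scan (id 7, depends_on=5, d 1).
Iteration 2: join on id=5 -> verify (id 5, depends_on=2, d 2).
Iteration 3: join on id=2 -> merge (id 2, depends_on=1, d 3).
Iteration 4: join on id=1 -> notify (id 1, depends_on=NULL, d 4).
Iteration 5: depends_on is NULL; no match; recursion stops.
SUM(d) = 0 + 1 + 2 + 3 + 4 = 10.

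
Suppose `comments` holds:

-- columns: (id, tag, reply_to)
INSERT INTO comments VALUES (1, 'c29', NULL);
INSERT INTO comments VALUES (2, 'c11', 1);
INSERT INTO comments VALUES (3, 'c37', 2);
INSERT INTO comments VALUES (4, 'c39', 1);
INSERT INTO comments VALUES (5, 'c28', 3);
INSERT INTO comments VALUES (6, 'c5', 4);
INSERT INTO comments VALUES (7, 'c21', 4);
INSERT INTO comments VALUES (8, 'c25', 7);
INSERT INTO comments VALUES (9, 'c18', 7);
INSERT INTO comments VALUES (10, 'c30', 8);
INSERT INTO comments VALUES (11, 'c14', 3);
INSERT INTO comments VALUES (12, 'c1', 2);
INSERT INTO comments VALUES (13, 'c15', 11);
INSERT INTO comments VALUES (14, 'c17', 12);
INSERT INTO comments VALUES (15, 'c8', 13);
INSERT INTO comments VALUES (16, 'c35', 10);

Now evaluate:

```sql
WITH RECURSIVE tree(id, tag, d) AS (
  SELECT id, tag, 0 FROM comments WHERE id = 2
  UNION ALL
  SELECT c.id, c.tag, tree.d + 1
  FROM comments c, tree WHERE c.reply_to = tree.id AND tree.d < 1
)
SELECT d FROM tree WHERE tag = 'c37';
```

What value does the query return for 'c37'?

Base: id=2 (c11) at d 0.
Iteration 1: rows with reply_to in {2} -> c37 (id 3, d 1), c1 (id 12, d 1).
Iteration 2: d < 1 fails for all current rows; recursion stops.

1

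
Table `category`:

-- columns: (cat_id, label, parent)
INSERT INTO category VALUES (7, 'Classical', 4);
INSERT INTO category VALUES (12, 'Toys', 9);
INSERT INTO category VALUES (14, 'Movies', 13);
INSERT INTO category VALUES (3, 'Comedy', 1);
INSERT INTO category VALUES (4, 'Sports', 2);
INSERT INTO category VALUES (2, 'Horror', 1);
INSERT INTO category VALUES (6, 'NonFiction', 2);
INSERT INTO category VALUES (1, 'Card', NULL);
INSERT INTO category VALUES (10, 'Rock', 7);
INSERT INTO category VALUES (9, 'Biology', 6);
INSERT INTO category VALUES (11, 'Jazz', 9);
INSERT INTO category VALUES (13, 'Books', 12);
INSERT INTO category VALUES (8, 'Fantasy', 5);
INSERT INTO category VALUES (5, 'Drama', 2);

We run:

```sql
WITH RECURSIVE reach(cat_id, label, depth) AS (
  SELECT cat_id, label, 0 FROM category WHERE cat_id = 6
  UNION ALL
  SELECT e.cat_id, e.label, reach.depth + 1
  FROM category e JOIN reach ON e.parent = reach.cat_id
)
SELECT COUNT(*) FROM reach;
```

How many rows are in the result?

6

Base: cat_id=6 (NonFiction) at depth 0.
Iteration 1: rows with parent in {6} -> Biology (id 9, depth 1).
Iteration 2: rows with parent in {9} -> Jazz (id 11, depth 2), Toys (id 12, depth 2).
Iteration 3: rows with parent in {11,12} -> Books (id 13, depth 3).
Iteration 4: rows with parent in {13} -> Movies (id 14, depth 4).
Iteration 5: no rows with parent in {14}; recursion stops.
Total rows emitted: 6.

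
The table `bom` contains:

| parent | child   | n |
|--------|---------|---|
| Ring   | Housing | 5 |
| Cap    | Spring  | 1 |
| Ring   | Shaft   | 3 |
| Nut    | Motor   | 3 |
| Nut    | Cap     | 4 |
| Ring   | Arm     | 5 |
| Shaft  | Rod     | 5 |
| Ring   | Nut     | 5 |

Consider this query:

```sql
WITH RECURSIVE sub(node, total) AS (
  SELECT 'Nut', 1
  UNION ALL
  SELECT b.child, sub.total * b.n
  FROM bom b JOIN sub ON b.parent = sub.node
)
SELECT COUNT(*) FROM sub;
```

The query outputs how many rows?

4

Base: (Nut, total=1).
Iteration 1: components of {Nut} -> Cap = 1*4 = 4, Motor = 1*3 = 3.
Iteration 2: components of {Cap,Motor} -> Spring = 4*1 = 4.
Iteration 3: no further components; recursion stops.
Total rows emitted: 4.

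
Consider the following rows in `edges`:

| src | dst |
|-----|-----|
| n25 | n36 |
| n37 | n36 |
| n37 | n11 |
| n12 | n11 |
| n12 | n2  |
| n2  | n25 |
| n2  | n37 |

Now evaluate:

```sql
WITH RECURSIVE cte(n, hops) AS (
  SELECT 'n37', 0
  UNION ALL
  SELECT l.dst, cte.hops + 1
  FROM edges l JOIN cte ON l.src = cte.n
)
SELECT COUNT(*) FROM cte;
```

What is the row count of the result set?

3

Base: (n37, hops=0).
Iteration 1: edges from {n37} -> (n11, hops=1), (n36, hops=1).
Iteration 2: no outgoing edges from {n11,n36}; recursion stops.
Total rows emitted: 3.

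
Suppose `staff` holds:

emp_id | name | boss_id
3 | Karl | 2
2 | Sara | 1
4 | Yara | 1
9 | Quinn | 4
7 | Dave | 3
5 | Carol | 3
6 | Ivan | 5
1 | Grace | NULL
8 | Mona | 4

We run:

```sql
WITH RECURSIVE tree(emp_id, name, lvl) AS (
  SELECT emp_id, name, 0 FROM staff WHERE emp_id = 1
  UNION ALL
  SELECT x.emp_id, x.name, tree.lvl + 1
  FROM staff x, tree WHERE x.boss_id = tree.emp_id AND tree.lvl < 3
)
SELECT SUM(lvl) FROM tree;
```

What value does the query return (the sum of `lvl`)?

Base: emp_id=1 (Grace) at lvl 0.
Iteration 1: rows with boss_id in {1} -> Sara (id 2, lvl 1), Yara (id 4, lvl 1).
Iteration 2: rows with boss_id in {2,4} -> Karl (id 3, lvl 2), Mona (id 8, lvl 2), Quinn (id 9, lvl 2).
Iteration 3: rows with boss_id in {3,8,9} -> Carol (id 5, lvl 3), Dave (id 7, lvl 3).
Iteration 4: lvl < 3 fails for all current rows; recursion stops.
SUM(lvl) = 0 + 1 + 1 + 2 + 2 + 2 + 3 + 3 = 14.

14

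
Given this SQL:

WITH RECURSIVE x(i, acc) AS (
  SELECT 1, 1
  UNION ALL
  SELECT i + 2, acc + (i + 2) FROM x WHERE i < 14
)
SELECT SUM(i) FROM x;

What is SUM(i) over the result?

64

Base: i=1, acc=1.
Iteration 1: 1 < 14 holds -> i = 1 + 2 = 3, acc = 1 + 3 = 4.
Iteration 2: 3 < 14 holds -> i = 3 + 2 = 5, acc = 4 + 5 = 9.
Iteration 3: 5 < 14 holds -> i = 5 + 2 = 7, acc = 9 + 7 = 16.
Iteration 4: 7 < 14 holds -> i = 7 + 2 = 9, acc = 16 + 9 = 25.
Iteration 5: 9 < 14 holds -> i = 9 + 2 = 11, acc = 25 + 11 = 36.
Iteration 6: 11 < 14 holds -> i = 11 + 2 = 13, acc = 36 + 13 = 49.
Iteration 7: 13 < 14 holds -> i = 13 + 2 = 15, acc = 49 + 15 = 64.
Iteration 8: 15 < 14 fails; recursion stops.
SUM(i) = 1 + 3 + 5 + 7 + 9 + 11 + 13 + 15 = 64.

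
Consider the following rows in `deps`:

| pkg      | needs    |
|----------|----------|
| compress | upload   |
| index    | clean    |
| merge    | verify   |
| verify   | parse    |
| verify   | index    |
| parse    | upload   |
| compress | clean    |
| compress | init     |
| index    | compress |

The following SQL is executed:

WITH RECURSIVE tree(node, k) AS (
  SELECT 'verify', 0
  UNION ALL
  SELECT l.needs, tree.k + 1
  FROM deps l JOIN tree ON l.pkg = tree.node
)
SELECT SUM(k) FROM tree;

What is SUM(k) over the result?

17

Base: (verify, k=0).
Iteration 1: edges from {verify} -> (index, k=1), (parse, k=1).
Iteration 2: edges from {index,parse} -> (clean, k=2), (compress, k=2), (upload, k=2).
Iteration 3: edges from {clean,compress,upload} -> (clean, k=3), (init, k=3), (upload, k=3).
Iteration 4: no outgoing edges from {clean,init,upload}; recursion stops.
SUM(k) = 0 + 1 + 1 + 2 + 2 + 2 + 3 + 3 + 3 = 17.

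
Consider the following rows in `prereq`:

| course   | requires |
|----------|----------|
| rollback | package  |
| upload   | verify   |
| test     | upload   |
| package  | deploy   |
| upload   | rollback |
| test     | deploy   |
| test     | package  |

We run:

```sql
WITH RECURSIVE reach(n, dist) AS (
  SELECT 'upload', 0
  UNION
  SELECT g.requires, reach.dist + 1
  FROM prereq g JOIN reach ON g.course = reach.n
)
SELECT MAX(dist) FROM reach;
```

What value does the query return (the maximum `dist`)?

Base: (upload, dist=0).
Iteration 1: edges from {upload} -> (rollback, dist=1), (verify, dist=1).
Iteration 2: edges from {rollback,verify} -> (package, dist=2).
Iteration 3: edges from {package} -> (deploy, dist=3).
Iteration 4: no outgoing edges from {deploy}; recursion stops.
dist values: 0, 1, 1, 2, 3; the maximum is 3.

3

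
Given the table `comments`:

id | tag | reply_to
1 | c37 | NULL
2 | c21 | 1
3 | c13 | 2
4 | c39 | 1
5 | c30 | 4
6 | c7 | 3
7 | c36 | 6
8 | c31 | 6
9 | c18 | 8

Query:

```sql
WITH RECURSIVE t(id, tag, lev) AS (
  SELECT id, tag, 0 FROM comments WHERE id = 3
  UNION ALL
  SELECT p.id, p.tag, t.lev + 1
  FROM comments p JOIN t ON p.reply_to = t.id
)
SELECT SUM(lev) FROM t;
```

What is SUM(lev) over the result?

8

Base: id=3 (c13) at lev 0.
Iteration 1: rows with reply_to in {3} -> c7 (id 6, lev 1).
Iteration 2: rows with reply_to in {6} -> c36 (id 7, lev 2), c31 (id 8, lev 2).
Iteration 3: rows with reply_to in {7,8} -> c18 (id 9, lev 3).
Iteration 4: no rows with reply_to in {9}; recursion stops.
SUM(lev) = 0 + 1 + 2 + 2 + 3 = 8.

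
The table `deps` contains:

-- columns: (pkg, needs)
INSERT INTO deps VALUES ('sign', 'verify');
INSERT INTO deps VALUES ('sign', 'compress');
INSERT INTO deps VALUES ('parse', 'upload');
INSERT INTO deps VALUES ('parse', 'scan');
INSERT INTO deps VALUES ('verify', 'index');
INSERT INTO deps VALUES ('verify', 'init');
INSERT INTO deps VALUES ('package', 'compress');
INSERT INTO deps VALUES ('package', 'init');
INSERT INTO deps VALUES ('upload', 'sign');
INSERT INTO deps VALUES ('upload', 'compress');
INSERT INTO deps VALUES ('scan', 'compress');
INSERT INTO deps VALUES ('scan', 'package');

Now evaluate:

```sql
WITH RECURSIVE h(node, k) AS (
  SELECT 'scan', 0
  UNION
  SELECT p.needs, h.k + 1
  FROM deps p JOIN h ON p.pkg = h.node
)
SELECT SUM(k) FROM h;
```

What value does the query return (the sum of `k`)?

Base: (scan, k=0).
Iteration 1: edges from {scan} -> (compress, k=1), (package, k=1).
Iteration 2: edges from {compress,package} -> (compress, k=2), (init, k=2).
Iteration 3: no outgoing edges from {compress,init}; recursion stops.
SUM(k) = 0 + 1 + 1 + 2 + 2 = 6.

6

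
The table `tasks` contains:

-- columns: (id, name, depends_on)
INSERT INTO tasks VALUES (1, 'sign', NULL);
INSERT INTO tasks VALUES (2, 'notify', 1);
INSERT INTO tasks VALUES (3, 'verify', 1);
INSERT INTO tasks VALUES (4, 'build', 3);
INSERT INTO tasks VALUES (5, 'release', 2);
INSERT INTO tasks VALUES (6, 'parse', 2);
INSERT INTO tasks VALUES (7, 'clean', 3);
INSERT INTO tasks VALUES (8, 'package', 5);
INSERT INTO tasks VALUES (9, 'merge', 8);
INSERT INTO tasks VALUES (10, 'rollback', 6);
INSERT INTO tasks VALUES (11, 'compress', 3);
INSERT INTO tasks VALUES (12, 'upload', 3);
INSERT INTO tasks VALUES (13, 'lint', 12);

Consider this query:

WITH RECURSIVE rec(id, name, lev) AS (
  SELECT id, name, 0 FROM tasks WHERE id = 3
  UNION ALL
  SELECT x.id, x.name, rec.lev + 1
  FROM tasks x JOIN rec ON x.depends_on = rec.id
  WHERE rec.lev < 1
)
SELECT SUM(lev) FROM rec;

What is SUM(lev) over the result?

Base: id=3 (verify) at lev 0.
Iteration 1: rows with depends_on in {3} -> build (id 4, lev 1), clean (id 7, lev 1), compress (id 11, lev 1), upload (id 12, lev 1).
Iteration 2: lev < 1 fails for all current rows; recursion stops.
SUM(lev) = 0 + 1 + 1 + 1 + 1 = 4.

4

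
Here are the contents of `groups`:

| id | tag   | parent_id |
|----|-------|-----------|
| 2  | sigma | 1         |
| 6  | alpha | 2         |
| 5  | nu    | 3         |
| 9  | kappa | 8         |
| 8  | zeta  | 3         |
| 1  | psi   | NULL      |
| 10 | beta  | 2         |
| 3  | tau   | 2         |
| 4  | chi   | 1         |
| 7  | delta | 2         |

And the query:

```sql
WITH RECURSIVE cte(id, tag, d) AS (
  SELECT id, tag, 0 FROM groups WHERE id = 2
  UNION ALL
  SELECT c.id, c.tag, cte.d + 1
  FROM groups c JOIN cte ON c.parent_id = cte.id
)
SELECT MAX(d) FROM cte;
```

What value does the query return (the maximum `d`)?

Base: id=2 (sigma) at d 0.
Iteration 1: rows with parent_id in {2} -> tau (id 3, d 1), alpha (id 6, d 1), delta (id 7, d 1), beta (id 10, d 1).
Iteration 2: rows with parent_id in {3,6,7,10} -> nu (id 5, d 2), zeta (id 8, d 2).
Iteration 3: rows with parent_id in {5,8} -> kappa (id 9, d 3).
Iteration 4: no rows with parent_id in {9}; recursion stops.
d values: 0, 1, 1, 1, 1, 2, 2, 3; the maximum is 3.

3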